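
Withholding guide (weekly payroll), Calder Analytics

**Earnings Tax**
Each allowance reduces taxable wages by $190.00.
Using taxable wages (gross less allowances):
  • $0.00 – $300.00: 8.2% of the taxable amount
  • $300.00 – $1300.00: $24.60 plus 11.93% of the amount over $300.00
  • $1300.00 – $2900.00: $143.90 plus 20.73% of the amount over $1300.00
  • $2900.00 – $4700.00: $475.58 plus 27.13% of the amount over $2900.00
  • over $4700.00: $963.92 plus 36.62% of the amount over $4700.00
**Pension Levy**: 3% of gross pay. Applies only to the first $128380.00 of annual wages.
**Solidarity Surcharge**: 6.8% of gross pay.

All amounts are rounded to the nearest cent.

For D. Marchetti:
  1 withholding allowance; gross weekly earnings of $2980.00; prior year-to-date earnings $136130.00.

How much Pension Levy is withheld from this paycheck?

$0.00

Pension Levy: YTD $136130.00 ≥ cap $128380.00 → $0.00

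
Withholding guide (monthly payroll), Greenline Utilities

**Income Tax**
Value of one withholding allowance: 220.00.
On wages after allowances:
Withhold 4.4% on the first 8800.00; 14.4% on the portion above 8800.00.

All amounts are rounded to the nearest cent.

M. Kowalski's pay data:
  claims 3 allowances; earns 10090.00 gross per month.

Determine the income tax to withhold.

477.92

Income Tax: taxable = 10090.00 − 3×220.00 = 9430.00
  387.20 + 14.4% × (9430.00 − 8800.00) = 387.20 + 14.4% × 630.00 = 477.92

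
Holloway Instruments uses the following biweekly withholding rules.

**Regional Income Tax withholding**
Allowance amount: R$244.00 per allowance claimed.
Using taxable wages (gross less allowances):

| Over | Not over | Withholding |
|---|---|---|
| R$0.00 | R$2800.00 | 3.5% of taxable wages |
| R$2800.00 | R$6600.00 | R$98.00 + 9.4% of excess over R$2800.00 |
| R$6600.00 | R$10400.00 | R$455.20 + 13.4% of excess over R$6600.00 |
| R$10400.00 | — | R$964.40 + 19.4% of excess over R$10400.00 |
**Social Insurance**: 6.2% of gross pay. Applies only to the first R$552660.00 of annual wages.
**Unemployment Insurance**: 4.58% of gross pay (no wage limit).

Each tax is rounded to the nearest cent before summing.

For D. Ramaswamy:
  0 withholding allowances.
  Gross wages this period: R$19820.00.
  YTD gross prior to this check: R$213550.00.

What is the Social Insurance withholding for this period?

R$1228.84

Social Insurance: 6.2% × R$19820.00 = R$1228.84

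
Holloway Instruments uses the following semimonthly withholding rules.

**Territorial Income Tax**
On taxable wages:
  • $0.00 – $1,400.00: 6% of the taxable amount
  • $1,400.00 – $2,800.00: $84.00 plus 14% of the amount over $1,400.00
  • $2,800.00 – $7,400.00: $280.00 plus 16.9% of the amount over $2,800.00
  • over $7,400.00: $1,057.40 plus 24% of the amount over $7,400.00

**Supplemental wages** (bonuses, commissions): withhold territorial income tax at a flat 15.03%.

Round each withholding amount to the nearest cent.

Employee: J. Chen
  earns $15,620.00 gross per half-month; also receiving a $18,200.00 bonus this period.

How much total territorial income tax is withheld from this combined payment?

Territorial Income Tax: taxable = $15,620.00
  $1,057.40 + 24% × ($15,620.00 − $7,400.00) = $1,057.40 + 24% × $8,220.00 = $3,030.20
Supplemental (15.03% flat on bonus): 15.03% × $18,200.00 = $2,735.46
Total territorial income tax: $3,030.20 + $2,735.46 = $5,765.66

$5,765.66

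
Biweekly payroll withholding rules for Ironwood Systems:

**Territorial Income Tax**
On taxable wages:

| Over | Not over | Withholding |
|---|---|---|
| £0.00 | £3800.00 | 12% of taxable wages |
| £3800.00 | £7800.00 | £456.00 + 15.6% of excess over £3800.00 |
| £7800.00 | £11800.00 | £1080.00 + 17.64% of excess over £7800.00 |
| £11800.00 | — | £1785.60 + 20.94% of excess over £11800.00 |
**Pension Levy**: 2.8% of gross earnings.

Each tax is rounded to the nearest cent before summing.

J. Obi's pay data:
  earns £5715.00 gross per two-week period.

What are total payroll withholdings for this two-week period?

£914.76

Territorial Income Tax: taxable = £5715.00
  £456.00 + 15.6% × (£5715.00 − £3800.00) = £456.00 + 15.6% × £1915.00 = £754.74
Pension Levy: 2.8% × £5715.00 = £160.02
Total: £754.74 + £160.02 = £914.76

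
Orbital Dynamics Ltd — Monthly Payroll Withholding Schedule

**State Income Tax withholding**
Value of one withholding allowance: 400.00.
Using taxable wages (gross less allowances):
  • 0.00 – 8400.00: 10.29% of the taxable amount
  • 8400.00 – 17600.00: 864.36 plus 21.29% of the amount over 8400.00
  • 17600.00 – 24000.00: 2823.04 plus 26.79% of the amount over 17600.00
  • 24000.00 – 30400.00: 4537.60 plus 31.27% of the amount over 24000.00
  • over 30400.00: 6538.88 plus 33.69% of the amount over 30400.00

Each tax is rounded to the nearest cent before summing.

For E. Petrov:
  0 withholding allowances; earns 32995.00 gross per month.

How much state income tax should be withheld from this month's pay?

7413.14

State Income Tax: taxable = 32995.00
  6538.88 + 33.69% × (32995.00 − 30400.00) = 6538.88 + 33.69% × 2595.00 = 7413.14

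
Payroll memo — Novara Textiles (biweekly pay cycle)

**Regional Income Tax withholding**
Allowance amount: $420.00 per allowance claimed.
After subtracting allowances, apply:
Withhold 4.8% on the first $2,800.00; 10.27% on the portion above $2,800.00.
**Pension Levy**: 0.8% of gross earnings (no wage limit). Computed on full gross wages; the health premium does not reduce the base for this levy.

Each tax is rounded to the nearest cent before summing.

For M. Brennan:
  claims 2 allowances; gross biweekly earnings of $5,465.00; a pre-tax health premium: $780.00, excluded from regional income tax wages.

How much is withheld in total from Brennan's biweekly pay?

$285.44

Regional Income Tax: taxable = $5,465.00 − $780.00 − 2×$420.00 = $3,845.00
  $134.40 + 10.27% × ($3,845.00 − $2,800.00) = $134.40 + 10.27% × $1,045.00 = $241.72
Pension Levy: 0.8% × $5,465.00 = $43.72
Total: $241.72 + $43.72 = $285.44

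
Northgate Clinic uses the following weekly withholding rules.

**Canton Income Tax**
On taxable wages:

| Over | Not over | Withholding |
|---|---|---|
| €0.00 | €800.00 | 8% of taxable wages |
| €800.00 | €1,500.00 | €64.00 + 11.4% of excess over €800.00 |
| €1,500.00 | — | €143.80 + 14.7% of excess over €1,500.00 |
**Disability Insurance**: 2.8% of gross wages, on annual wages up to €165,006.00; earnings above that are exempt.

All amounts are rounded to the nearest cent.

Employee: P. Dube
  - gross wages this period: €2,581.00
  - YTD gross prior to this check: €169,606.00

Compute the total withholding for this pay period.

€302.71

Canton Income Tax: taxable = €2,581.00
  €143.80 + 14.7% × (€2,581.00 − €1,500.00) = €143.80 + 14.7% × €1,081.00 = €302.71
Disability Insurance: YTD €169,606.00 ≥ cap €165,006.00 → €0.00
Total: €302.71 + €0.00 = €302.71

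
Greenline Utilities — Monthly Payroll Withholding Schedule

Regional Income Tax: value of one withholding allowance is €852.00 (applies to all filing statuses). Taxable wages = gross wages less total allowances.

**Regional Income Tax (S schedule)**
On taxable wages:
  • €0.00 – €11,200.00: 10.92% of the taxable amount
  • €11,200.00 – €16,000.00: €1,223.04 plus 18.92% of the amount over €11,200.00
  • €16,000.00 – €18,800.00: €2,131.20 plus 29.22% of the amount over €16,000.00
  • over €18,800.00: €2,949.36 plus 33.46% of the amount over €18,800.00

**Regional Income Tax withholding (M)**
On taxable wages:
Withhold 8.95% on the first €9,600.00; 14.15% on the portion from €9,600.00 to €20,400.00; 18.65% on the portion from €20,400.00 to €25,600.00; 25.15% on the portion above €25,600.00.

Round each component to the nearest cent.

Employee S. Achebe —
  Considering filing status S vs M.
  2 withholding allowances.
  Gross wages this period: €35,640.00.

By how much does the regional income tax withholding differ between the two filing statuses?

Regional Income Tax (S): taxable = €35,640.00 − 2×€852.00 = €33,936.00
  €2,949.36 + 33.46% × (€33,936.00 − €18,800.00) = €2,949.36 + 33.46% × €15,136.00 = €8,013.87
Regional Income Tax (M): taxable = €35,640.00 − 2×€852.00 = €33,936.00
  €3,357.20 + 25.15% × (€33,936.00 − €25,600.00) = €3,357.20 + 25.15% × €8,336.00 = €5,453.70
Difference: |€8,013.87 − €5,453.70| = €2,560.17 (higher under S)

€2,560.17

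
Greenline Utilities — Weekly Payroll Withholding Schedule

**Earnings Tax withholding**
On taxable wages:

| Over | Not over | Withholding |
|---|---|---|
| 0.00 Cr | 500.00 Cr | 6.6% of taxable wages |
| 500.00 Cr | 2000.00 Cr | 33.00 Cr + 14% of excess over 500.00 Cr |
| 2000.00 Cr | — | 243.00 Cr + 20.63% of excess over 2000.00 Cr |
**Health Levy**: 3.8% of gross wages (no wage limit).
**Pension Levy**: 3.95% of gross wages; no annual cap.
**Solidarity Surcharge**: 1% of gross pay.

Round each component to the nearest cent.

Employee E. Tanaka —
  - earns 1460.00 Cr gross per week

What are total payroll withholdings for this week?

295.15 Cr

Earnings Tax: taxable = 1460.00 Cr
  33.00 Cr + 14% × (1460.00 Cr − 500.00 Cr) = 33.00 Cr + 14% × 960.00 Cr = 167.40 Cr
Health Levy: 3.8% × 1460.00 Cr = 55.48 Cr
Pension Levy: 3.95% × 1460.00 Cr = 57.67 Cr
Solidarity Surcharge: 1% × 1460.00 Cr = 14.60 Cr
Total: 167.40 Cr + 55.48 Cr + 57.67 Cr + 14.60 Cr = 295.15 Cr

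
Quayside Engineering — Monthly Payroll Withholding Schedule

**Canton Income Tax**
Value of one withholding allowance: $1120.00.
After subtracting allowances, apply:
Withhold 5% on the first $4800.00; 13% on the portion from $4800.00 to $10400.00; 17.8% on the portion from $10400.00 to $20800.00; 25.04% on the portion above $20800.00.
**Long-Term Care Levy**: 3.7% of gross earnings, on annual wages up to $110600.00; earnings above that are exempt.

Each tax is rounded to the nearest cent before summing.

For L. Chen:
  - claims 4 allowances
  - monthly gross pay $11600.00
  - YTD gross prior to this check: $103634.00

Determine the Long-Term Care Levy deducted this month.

Long-Term Care Levy: cap $110600.00 − YTD $103634.00 = $6966.00 subject; 3.7% × $6966.00 = $257.74

$257.74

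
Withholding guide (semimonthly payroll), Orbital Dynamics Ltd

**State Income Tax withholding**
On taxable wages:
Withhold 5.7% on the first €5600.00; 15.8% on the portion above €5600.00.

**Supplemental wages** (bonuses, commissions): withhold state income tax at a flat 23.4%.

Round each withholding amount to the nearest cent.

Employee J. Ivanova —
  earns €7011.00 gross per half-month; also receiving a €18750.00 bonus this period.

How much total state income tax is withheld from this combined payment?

State Income Tax: taxable = €7011.00
  €319.20 + 15.8% × (€7011.00 − €5600.00) = €319.20 + 15.8% × €1411.00 = €542.14
Supplemental (23.4% flat on bonus): 23.4% × €18750.00 = €4387.50
Total state income tax: €542.14 + €4387.50 = €4929.64

€4929.64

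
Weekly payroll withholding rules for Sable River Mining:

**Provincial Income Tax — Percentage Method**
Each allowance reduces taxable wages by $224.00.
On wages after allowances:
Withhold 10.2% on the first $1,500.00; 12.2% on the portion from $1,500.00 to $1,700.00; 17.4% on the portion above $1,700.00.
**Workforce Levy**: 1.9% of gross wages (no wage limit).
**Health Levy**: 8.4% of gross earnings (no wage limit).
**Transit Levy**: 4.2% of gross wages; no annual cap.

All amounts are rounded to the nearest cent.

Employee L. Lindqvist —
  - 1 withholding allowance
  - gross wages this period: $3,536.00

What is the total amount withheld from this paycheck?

$970.60

Provincial Income Tax: taxable = $3,536.00 − 1×$224.00 = $3,312.00
  $177.40 + 17.4% × ($3,312.00 − $1,700.00) = $177.40 + 17.4% × $1,612.00 = $457.89
Workforce Levy: 1.9% × $3,536.00 = $67.18
Health Levy: 8.4% × $3,536.00 = $297.02
Transit Levy: 4.2% × $3,536.00 = $148.51
Total: $457.89 + $67.18 + $297.02 + $148.51 = $970.60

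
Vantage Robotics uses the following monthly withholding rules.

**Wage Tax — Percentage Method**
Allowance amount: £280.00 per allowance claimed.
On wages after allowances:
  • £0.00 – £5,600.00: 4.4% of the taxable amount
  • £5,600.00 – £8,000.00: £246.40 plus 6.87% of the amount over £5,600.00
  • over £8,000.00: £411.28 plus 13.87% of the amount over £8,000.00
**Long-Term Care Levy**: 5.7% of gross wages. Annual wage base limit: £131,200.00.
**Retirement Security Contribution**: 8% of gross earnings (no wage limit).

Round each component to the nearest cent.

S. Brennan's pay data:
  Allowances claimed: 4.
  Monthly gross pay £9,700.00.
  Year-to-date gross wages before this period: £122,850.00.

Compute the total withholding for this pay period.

Wage Tax: taxable = £9,700.00 − 4×£280.00 = £8,580.00
  £411.28 + 13.87% × (£8,580.00 − £8,000.00) = £411.28 + 13.87% × £580.00 = £491.73
Long-Term Care Levy: cap £131,200.00 − YTD £122,850.00 = £8,350.00 subject; 5.7% × £8,350.00 = £475.95
Retirement Security Contribution: 8% × £9,700.00 = £776.00
Total: £491.73 + £475.95 + £776.00 = £1,743.68

£1,743.68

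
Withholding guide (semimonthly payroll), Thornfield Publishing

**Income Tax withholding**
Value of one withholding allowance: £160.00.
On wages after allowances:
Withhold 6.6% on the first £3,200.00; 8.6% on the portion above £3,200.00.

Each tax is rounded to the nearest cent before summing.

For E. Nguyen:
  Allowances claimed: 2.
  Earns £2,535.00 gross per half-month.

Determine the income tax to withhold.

£146.19

Income Tax: taxable = £2,535.00 − 2×£160.00 = £2,215.00
  6.6% × £2,215.00 = £146.19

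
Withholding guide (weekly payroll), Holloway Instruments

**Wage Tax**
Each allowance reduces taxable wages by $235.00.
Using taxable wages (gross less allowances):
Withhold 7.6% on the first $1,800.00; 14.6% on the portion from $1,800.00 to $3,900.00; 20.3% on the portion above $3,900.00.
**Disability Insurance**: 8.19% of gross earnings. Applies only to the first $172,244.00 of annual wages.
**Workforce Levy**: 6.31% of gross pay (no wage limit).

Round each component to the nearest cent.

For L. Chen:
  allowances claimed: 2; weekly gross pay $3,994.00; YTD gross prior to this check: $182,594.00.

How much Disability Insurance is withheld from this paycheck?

Disability Insurance: YTD $182,594.00 ≥ cap $172,244.00 → $0.00

$0.00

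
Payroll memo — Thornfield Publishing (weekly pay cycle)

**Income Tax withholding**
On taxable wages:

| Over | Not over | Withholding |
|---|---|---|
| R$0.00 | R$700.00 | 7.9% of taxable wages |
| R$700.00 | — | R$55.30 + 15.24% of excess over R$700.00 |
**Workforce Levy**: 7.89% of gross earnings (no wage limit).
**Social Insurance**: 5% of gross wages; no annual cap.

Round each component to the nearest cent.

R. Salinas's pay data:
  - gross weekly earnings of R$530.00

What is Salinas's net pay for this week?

Income Tax: taxable = R$530.00
  7.9% × R$530.00 = R$41.87
Workforce Levy: 7.89% × R$530.00 = R$41.82
Social Insurance: 5% × R$530.00 = R$26.50
Total withheld: R$41.87 + R$41.82 + R$26.50 = R$110.19
Net pay: R$530.00 − R$110.19 = R$419.81

R$419.81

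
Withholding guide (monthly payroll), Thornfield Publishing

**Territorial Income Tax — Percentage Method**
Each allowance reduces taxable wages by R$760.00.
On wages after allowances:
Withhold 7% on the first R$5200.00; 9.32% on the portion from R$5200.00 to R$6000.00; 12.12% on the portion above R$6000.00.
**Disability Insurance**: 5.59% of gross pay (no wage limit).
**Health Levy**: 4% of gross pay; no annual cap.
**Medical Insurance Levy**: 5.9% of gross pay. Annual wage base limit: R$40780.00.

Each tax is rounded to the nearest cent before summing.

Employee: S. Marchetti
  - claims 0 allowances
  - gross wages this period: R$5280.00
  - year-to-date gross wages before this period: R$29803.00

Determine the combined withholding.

R$1189.33

Territorial Income Tax: taxable = R$5280.00
  R$364.00 + 9.32% × (R$5280.00 − R$5200.00) = R$364.00 + 9.32% × R$80.00 = R$371.46
Disability Insurance: 5.59% × R$5280.00 = R$295.15
Health Levy: 4% × R$5280.00 = R$211.20
Medical Insurance Levy: 5.9% × R$5280.00 = R$311.52
Total: R$371.46 + R$295.15 + R$211.20 + R$311.52 = R$1189.33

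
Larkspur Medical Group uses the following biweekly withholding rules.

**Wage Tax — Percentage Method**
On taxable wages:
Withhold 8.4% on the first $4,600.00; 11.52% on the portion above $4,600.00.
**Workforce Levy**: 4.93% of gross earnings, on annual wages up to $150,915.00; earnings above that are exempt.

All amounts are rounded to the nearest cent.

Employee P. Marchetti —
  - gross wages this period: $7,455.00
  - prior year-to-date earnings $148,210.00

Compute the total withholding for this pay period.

Wage Tax: taxable = $7,455.00
  $386.40 + 11.52% × ($7,455.00 − $4,600.00) = $386.40 + 11.52% × $2,855.00 = $715.30
Workforce Levy: cap $150,915.00 − YTD $148,210.00 = $2,705.00 subject; 4.93% × $2,705.00 = $133.36
Total: $715.30 + $133.36 = $848.66

$848.66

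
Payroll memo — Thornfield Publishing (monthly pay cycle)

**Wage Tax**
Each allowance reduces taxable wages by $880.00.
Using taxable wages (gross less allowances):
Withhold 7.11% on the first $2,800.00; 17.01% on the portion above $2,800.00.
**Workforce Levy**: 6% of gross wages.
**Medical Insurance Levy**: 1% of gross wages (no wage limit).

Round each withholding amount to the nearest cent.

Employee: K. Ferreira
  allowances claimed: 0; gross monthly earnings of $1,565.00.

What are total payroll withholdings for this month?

Wage Tax: taxable = $1,565.00
  7.11% × $1,565.00 = $111.27
Workforce Levy: 6% × $1,565.00 = $93.90
Medical Insurance Levy: 1% × $1,565.00 = $15.65
Total: $111.27 + $93.90 + $15.65 = $220.82

$220.82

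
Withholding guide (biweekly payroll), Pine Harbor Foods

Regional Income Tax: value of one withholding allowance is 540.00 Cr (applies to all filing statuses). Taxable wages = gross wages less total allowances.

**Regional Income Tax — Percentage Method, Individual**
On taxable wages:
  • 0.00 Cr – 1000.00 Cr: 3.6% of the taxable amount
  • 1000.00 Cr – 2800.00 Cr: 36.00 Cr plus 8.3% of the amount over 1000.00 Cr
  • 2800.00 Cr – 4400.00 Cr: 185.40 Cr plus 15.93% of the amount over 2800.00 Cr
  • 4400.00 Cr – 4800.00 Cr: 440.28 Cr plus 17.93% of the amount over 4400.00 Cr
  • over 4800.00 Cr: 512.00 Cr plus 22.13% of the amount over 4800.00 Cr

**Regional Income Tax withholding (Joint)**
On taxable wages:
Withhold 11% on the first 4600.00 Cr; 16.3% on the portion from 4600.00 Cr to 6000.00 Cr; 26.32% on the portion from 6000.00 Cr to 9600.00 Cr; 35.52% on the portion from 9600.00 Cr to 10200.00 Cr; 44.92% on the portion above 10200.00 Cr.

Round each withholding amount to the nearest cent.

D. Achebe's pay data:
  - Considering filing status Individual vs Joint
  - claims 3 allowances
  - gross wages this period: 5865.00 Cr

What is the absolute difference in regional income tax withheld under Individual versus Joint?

51.36 Cr

Regional Income Tax (Individual): taxable = 5865.00 Cr − 3×540.00 Cr = 4245.00 Cr
  185.40 Cr + 15.93% × (4245.00 Cr − 2800.00 Cr) = 185.40 Cr + 15.93% × 1445.00 Cr = 415.59 Cr
Regional Income Tax (Joint): taxable = 5865.00 Cr − 3×540.00 Cr = 4245.00 Cr
  11% × 4245.00 Cr = 466.95 Cr
Difference: |415.59 Cr − 466.95 Cr| = 51.36 Cr (higher under Joint)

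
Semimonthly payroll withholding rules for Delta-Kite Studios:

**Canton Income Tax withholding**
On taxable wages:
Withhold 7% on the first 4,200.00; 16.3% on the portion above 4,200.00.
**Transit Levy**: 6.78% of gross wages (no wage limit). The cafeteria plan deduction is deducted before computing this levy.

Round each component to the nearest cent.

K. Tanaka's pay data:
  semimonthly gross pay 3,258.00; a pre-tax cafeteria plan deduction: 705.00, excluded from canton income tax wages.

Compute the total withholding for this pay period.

Canton Income Tax: taxable = 3,258.00 − 705.00 = 2,553.00
  7% × 2,553.00 = 178.71
Transit Levy: 6.78% × 2,553.00 = 173.09
Total: 178.71 + 173.09 = 351.80

351.80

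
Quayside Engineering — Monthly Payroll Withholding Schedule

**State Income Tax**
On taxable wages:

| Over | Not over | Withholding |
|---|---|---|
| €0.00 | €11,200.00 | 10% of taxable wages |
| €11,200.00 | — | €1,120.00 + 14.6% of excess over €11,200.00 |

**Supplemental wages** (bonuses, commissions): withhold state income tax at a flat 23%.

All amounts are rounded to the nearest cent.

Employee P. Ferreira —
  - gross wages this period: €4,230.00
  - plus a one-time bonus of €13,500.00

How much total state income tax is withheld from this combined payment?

€3,528.00

State Income Tax: taxable = €4,230.00
  10% × €4,230.00 = €423.00
Supplemental (23% flat on bonus): 23% × €13,500.00 = €3,105.00
Total state income tax: €423.00 + €3,105.00 = €3,528.00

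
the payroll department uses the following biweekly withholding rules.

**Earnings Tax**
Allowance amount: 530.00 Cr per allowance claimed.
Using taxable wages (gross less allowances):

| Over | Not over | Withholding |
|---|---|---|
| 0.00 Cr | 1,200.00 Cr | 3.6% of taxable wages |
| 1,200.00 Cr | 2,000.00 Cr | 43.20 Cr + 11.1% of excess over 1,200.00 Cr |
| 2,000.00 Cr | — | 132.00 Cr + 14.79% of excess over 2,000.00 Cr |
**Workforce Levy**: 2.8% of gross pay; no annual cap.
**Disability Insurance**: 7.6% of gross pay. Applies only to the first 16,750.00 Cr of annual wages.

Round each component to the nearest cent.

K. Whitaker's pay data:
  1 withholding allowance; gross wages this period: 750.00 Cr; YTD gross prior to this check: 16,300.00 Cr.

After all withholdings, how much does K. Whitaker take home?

Earnings Tax: taxable = 750.00 Cr − 1×530.00 Cr = 220.00 Cr
  3.6% × 220.00 Cr = 7.92 Cr
Workforce Levy: 2.8% × 750.00 Cr = 21.00 Cr
Disability Insurance: cap 16,750.00 Cr − YTD 16,300.00 Cr = 450.00 Cr subject; 7.6% × 450.00 Cr = 34.20 Cr
Total withheld: 7.92 Cr + 21.00 Cr + 34.20 Cr = 63.12 Cr
Net pay: 750.00 Cr − 63.12 Cr = 686.88 Cr

686.88 Cr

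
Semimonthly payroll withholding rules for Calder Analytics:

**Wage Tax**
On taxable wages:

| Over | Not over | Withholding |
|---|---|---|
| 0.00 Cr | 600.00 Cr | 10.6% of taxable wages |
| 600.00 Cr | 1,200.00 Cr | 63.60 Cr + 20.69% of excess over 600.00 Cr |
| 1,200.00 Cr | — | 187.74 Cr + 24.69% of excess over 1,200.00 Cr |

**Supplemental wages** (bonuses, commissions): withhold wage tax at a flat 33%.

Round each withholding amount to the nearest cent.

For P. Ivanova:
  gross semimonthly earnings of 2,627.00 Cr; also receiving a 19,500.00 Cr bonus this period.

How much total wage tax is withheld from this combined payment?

Wage Tax: taxable = 2,627.00 Cr
  187.74 Cr + 24.69% × (2,627.00 Cr − 1,200.00 Cr) = 187.74 Cr + 24.69% × 1,427.00 Cr = 540.07 Cr
Supplemental (33% flat on bonus): 33% × 19,500.00 Cr = 6,435.00 Cr
Total wage tax: 540.07 Cr + 6,435.00 Cr = 6,975.07 Cr

6,975.07 Cr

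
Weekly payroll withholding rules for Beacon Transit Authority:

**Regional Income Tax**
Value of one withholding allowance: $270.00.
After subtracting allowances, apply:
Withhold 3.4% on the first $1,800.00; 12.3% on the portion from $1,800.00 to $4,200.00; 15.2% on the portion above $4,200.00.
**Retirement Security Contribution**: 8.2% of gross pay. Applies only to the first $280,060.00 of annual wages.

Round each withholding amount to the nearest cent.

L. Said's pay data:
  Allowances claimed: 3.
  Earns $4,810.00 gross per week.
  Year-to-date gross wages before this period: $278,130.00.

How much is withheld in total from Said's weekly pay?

$490.06

Regional Income Tax: taxable = $4,810.00 − 3×$270.00 = $4,000.00
  $61.20 + 12.3% × ($4,000.00 − $1,800.00) = $61.20 + 12.3% × $2,200.00 = $331.80
Retirement Security Contribution: cap $280,060.00 − YTD $278,130.00 = $1,930.00 subject; 8.2% × $1,930.00 = $158.26
Total: $331.80 + $158.26 = $490.06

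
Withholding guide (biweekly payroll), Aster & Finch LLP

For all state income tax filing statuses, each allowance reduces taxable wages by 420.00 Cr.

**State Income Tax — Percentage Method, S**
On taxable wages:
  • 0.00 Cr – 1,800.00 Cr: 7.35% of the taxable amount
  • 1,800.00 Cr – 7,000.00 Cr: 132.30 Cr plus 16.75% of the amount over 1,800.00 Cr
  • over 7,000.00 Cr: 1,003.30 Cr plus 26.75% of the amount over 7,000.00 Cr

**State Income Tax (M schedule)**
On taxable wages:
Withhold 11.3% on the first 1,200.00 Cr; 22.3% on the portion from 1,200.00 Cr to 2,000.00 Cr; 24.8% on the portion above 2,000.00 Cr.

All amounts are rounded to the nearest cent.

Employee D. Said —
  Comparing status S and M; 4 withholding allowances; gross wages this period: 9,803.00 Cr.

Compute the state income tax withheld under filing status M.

1,832.50 Cr

State Income Tax (M): taxable = 9,803.00 Cr − 4×420.00 Cr = 8,123.00 Cr
  314.00 Cr + 24.8% × (8,123.00 Cr − 2,000.00 Cr) = 314.00 Cr + 24.8% × 6,123.00 Cr = 1,832.50 Cr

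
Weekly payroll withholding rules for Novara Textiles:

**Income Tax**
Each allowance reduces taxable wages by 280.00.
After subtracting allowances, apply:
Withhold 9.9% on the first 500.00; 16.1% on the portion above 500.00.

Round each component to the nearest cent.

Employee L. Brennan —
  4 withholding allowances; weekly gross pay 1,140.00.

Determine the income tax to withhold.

Income Tax: taxable = 1,140.00 − 4×280.00 = 20.00
  9.9% × 20.00 = 1.98

1.98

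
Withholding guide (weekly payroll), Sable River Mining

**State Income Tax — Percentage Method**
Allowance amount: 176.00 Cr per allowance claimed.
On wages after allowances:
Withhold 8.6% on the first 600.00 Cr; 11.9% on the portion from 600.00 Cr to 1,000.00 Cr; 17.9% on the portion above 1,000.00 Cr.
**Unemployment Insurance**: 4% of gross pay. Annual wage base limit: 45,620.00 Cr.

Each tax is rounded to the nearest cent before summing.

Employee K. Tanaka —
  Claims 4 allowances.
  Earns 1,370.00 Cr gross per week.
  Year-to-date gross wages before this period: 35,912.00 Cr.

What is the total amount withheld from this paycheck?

114.25 Cr

State Income Tax: taxable = 1,370.00 Cr − 4×176.00 Cr = 666.00 Cr
  51.60 Cr + 11.9% × (666.00 Cr − 600.00 Cr) = 51.60 Cr + 11.9% × 66.00 Cr = 59.45 Cr
Unemployment Insurance: 4% × 1,370.00 Cr = 54.80 Cr
Total: 59.45 Cr + 54.80 Cr = 114.25 Cr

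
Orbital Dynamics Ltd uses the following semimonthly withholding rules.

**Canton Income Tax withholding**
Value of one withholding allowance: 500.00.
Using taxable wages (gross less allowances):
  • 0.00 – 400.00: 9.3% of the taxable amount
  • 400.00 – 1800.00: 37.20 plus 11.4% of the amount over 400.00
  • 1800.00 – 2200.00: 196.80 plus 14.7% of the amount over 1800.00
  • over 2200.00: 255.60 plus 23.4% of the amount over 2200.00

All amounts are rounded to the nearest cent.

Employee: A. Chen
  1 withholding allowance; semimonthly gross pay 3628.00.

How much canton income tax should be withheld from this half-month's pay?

Canton Income Tax: taxable = 3628.00 − 1×500.00 = 3128.00
  255.60 + 23.4% × (3128.00 − 2200.00) = 255.60 + 23.4% × 928.00 = 472.75

472.75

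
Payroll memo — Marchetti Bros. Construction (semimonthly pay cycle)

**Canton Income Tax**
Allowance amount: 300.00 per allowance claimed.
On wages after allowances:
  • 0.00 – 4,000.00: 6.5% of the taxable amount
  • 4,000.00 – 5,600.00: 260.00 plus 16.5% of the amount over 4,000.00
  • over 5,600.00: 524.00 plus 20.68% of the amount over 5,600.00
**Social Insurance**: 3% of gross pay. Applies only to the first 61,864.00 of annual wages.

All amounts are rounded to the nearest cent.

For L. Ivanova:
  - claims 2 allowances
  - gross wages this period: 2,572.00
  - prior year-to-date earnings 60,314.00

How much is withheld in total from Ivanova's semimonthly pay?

174.68

Canton Income Tax: taxable = 2,572.00 − 2×300.00 = 1,972.00
  6.5% × 1,972.00 = 128.18
Social Insurance: cap 61,864.00 − YTD 60,314.00 = 1,550.00 subject; 3% × 1,550.00 = 46.50
Total: 128.18 + 46.50 = 174.68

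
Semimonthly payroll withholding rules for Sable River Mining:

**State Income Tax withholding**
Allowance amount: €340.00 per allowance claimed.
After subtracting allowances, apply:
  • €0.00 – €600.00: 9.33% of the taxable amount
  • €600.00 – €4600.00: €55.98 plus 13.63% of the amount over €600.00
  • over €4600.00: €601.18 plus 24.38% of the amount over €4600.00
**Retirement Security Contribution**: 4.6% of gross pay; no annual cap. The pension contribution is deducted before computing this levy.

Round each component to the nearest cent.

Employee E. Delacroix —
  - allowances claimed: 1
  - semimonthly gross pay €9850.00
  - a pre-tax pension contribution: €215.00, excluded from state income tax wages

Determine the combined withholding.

State Income Tax: taxable = €9850.00 − €215.00 − 1×€340.00 = €9295.00
  €601.18 + 24.38% × (€9295.00 − €4600.00) = €601.18 + 24.38% × €4695.00 = €1745.82
Retirement Security Contribution: 4.6% × €9635.00 = €443.21
Total: €1745.82 + €443.21 = €2189.03

€2189.03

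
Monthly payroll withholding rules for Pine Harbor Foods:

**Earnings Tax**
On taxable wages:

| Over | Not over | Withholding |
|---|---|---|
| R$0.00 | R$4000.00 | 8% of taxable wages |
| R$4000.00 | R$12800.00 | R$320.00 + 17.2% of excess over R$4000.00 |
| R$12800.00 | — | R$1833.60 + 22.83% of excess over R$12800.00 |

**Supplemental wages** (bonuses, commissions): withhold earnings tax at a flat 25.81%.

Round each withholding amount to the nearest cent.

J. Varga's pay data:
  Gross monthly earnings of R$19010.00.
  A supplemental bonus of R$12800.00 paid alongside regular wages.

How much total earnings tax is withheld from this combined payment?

R$6555.02

Earnings Tax: taxable = R$19010.00
  R$1833.60 + 22.83% × (R$19010.00 − R$12800.00) = R$1833.60 + 22.83% × R$6210.00 = R$3251.34
Supplemental (25.81% flat on bonus): 25.81% × R$12800.00 = R$3303.68
Total earnings tax: R$3251.34 + R$3303.68 = R$6555.02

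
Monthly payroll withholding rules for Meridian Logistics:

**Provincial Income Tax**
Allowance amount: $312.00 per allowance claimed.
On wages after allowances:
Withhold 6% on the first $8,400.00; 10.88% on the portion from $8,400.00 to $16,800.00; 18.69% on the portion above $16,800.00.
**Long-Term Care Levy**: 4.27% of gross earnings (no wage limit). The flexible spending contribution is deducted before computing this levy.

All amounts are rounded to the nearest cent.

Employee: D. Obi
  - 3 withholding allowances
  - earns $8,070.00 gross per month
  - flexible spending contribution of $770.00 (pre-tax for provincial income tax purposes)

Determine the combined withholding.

Provincial Income Tax: taxable = $8,070.00 − $770.00 − 3×$312.00 = $6,364.00
  6% × $6,364.00 = $381.84
Long-Term Care Levy: 4.27% × $7,300.00 = $311.71
Total: $381.84 + $311.71 = $693.55

$693.55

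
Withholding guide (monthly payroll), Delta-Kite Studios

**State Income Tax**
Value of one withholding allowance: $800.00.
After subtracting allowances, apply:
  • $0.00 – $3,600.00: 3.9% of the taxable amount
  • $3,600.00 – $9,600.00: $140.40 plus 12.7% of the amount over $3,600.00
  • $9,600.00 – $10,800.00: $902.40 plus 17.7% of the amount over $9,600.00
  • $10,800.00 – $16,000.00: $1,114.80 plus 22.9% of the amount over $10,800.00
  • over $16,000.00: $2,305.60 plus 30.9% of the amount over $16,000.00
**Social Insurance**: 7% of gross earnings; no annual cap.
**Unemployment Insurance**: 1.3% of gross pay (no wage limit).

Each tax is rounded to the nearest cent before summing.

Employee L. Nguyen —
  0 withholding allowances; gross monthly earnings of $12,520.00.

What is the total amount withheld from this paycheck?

State Income Tax: taxable = $12,520.00
  $1,114.80 + 22.9% × ($12,520.00 − $10,800.00) = $1,114.80 + 22.9% × $1,720.00 = $1,508.68
Social Insurance: 7% × $12,520.00 = $876.40
Unemployment Insurance: 1.3% × $12,520.00 = $162.76
Total: $1,508.68 + $876.40 + $162.76 = $2,547.84

$2,547.84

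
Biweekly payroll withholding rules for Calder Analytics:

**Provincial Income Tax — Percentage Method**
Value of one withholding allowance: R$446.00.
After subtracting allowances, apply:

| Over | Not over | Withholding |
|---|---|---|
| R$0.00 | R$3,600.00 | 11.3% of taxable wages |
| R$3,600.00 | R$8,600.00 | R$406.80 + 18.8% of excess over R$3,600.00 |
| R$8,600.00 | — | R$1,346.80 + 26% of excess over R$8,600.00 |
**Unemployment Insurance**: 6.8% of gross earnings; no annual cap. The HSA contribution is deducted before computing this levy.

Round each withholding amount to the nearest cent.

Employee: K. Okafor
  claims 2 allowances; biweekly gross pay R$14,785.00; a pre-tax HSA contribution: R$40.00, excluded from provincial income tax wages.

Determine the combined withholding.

Provincial Income Tax: taxable = R$14,785.00 − R$40.00 − 2×R$446.00 = R$13,853.00
  R$1,346.80 + 26% × (R$13,853.00 − R$8,600.00) = R$1,346.80 + 26% × R$5,253.00 = R$2,712.58
Unemployment Insurance: 6.8% × R$14,745.00 = R$1,002.66
Total: R$2,712.58 + R$1,002.66 = R$3,715.24

R$3,715.24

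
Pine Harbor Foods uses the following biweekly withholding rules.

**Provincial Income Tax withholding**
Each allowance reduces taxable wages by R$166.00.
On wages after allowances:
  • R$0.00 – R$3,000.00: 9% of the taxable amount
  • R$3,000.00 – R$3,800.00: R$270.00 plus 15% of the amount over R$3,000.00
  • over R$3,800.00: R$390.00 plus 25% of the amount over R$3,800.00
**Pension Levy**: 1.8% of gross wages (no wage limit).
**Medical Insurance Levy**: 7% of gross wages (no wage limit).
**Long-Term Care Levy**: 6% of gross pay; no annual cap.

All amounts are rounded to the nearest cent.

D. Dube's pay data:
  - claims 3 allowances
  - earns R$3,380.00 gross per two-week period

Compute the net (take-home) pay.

Provincial Income Tax: taxable = R$3,380.00 − 3×R$166.00 = R$2,882.00
  9% × R$2,882.00 = R$259.38
Pension Levy: 1.8% × R$3,380.00 = R$60.84
Medical Insurance Levy: 7% × R$3,380.00 = R$236.60
Long-Term Care Levy: 6% × R$3,380.00 = R$202.80
Total withheld: R$259.38 + R$60.84 + R$236.60 + R$202.80 = R$759.62
Net pay: R$3,380.00 − R$759.62 = R$2,620.38

R$2,620.38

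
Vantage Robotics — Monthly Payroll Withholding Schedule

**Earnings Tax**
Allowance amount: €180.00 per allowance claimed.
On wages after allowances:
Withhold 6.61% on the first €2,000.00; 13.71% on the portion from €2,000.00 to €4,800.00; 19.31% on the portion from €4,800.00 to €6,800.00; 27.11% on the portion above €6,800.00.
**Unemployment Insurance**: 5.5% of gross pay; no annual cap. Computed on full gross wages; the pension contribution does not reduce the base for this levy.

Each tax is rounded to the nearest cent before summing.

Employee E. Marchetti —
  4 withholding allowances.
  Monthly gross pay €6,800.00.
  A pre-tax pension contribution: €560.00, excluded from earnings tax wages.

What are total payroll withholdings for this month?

Earnings Tax: taxable = €6,800.00 − €560.00 − 4×€180.00 = €5,520.00
  €516.08 + 19.31% × (€5,520.00 − €4,800.00) = €516.08 + 19.31% × €720.00 = €655.11
Unemployment Insurance: 5.5% × €6,800.00 = €374.00
Total: €655.11 + €374.00 = €1,029.11

€1,029.11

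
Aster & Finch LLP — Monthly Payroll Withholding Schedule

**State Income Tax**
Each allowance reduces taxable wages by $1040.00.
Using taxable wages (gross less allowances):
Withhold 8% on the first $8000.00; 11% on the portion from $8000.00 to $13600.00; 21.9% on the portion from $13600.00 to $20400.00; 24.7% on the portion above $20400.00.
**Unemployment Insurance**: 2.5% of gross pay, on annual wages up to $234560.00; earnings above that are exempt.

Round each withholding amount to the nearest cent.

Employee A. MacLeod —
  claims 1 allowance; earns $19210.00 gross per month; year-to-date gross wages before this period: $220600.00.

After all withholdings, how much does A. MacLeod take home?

$16604.17

State Income Tax: taxable = $19210.00 − 1×$1040.00 = $18170.00
  $1256.00 + 21.9% × ($18170.00 − $13600.00) = $1256.00 + 21.9% × $4570.00 = $2256.83
Unemployment Insurance: cap $234560.00 − YTD $220600.00 = $13960.00 subject; 2.5% × $13960.00 = $349.00
Total withheld: $2256.83 + $349.00 = $2605.83
Net pay: $19210.00 − $2605.83 = $16604.17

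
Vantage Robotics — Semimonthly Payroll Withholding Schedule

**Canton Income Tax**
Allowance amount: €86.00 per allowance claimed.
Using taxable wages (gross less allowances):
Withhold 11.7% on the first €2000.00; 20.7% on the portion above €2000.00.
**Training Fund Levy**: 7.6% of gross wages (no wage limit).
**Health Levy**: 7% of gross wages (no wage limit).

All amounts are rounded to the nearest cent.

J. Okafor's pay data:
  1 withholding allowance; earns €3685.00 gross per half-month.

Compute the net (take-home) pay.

€2582.00

Canton Income Tax: taxable = €3685.00 − 1×€86.00 = €3599.00
  €234.00 + 20.7% × (€3599.00 − €2000.00) = €234.00 + 20.7% × €1599.00 = €564.99
Training Fund Levy: 7.6% × €3685.00 = €280.06
Health Levy: 7% × €3685.00 = €257.95
Total withheld: €564.99 + €280.06 + €257.95 = €1103.00
Net pay: €3685.00 − €1103.00 = €2582.00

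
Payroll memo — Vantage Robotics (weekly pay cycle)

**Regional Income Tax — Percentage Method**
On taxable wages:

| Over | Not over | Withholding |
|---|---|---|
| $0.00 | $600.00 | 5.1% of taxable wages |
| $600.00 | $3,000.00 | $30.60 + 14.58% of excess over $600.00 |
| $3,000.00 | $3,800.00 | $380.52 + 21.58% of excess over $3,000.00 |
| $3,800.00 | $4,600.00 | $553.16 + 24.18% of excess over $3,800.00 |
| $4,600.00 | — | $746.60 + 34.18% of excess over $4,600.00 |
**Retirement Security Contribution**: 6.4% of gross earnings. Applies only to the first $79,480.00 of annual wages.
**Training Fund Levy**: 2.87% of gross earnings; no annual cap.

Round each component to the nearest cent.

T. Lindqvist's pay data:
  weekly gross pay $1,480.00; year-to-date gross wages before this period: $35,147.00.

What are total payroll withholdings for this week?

Regional Income Tax: taxable = $1,480.00
  $30.60 + 14.58% × ($1,480.00 − $600.00) = $30.60 + 14.58% × $880.00 = $158.90
Retirement Security Contribution: 6.4% × $1,480.00 = $94.72
Training Fund Levy: 2.87% × $1,480.00 = $42.48
Total: $158.90 + $94.72 + $42.48 = $296.10

$296.10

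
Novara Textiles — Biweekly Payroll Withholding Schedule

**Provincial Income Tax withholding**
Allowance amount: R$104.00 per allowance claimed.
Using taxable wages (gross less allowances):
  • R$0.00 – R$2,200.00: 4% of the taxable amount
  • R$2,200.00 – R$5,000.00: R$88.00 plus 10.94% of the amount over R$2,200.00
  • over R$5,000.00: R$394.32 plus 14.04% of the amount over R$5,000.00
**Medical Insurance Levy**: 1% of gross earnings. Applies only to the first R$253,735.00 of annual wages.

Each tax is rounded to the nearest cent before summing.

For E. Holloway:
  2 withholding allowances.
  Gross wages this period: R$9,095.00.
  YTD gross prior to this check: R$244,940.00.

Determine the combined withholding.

Provincial Income Tax: taxable = R$9,095.00 − 2×R$104.00 = R$8,887.00
  R$394.32 + 14.04% × (R$8,887.00 − R$5,000.00) = R$394.32 + 14.04% × R$3,887.00 = R$940.05
Medical Insurance Levy: cap R$253,735.00 − YTD R$244,940.00 = R$8,795.00 subject; 1% × R$8,795.00 = R$87.95
Total: R$940.05 + R$87.95 = R$1,028.00

R$1,028.00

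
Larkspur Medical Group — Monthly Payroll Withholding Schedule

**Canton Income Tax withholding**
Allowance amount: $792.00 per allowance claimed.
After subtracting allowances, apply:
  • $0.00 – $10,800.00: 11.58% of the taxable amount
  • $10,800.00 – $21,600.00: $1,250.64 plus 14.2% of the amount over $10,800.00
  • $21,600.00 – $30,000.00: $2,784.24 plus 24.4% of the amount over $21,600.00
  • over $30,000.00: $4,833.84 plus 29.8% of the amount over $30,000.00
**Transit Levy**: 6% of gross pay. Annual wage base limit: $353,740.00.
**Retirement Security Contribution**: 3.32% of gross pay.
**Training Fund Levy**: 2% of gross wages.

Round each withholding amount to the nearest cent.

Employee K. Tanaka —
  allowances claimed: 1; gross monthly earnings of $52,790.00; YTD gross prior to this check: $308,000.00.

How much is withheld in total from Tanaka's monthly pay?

Canton Income Tax: taxable = $52,790.00 − 1×$792.00 = $51,998.00
  $4,833.84 + 29.8% × ($51,998.00 − $30,000.00) = $4,833.84 + 29.8% × $21,998.00 = $11,389.24
Transit Levy: cap $353,740.00 − YTD $308,000.00 = $45,740.00 subject; 6% × $45,740.00 = $2,744.40
Retirement Security Contribution: 3.32% × $52,790.00 = $1,752.63
Training Fund Levy: 2% × $52,790.00 = $1,055.80
Total: $11,389.24 + $2,744.40 + $1,752.63 + $1,055.80 = $16,942.07

$16,942.07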